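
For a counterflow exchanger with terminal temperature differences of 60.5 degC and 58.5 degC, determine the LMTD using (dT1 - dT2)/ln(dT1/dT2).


LMTD = (dT1 - dT2) / ln(dT1/dT2)
= (60.5 - 58.5) / ln(60.5 / 58.5) = 2 / 0.0336166 = 59.49

59.49 degC


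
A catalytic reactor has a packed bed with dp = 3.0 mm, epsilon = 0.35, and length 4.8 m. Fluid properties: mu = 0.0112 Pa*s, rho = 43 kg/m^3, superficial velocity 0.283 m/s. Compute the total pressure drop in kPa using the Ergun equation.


dp = 3.0 mm = 0.003 m
Viscous term = 150*0.0112*0.283*(1-0.35)^2 / (0.003^2*0.35^3) = 520566
Inertial term = 1.75*43*0.283^2*(1-0.35) / (0.003*0.35^3) = 30455.6
dP/L = 520566 + 30455.6 = 551022 Pa/m
dP = 551022 * 4.8 / 1000 = 2645 kPa

2645 kPa


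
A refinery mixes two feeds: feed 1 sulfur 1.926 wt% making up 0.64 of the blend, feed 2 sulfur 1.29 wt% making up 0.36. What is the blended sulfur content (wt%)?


Linear sulfur blending: S_blend = x1*S1 + x2*S2
Contribution 1: 0.64 * 1.926 = 1.23264 wt%
Contribution 2: 0.36 * 1.29 = 0.4644 wt%
S_blend = 1.23264 + 0.4644 = 1.69704

1.69704 wt%


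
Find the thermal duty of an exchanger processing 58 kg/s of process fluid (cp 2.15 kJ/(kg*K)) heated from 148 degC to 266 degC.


Q = m_dot * cp * delta_T
delta_T = 266 - 148 = 118 K
Q = 58 * 2.15 * 118
= 124.7 * 118
= 14714.6 kW

14714.6 kW


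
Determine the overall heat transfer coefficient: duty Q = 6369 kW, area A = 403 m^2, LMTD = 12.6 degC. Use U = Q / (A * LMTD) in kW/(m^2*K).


From Q = U*A*LMTD, U = Q / (A * LMTD)
U = 6369 / (403 * 12.6) = 6369 / 5077.8 = 1.254

1.254 kW/(m^2*K)


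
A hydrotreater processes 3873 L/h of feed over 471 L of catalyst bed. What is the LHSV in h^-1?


LHSV = volumetric feed rate / catalyst volume
= 3873 L/h / 471 L
= 8.223 h^-1

8.223 h^-1


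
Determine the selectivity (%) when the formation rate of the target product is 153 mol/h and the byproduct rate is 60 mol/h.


Selectivity = desired / (desired + undesired) * 100
Total products = 153 + 60 = 213 mol/h
S = 153 / 213 * 100
= 0.7183 * 100
= 71.83 %

71.83 %


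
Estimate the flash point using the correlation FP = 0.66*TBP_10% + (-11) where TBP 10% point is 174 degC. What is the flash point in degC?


FP = 0.66 * 174 + (-11) = 103.84

103.84 degC


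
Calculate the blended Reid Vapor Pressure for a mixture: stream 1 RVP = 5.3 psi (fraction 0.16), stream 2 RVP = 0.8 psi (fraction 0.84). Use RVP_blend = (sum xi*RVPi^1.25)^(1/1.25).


Chevron index: RVP_blend = (sum xi*RVPi^1.25)^(1/1.25)
RVP^1.25 terms: 0.16 * 5.3^1.25 + 0.84 * 0.8^1.25 = 1.9222
RVP_blend = 1.9222^(1/1.25) = 1.687

1.687 psi


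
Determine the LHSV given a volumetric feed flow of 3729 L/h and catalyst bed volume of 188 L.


LHSV = volumetric feed rate / catalyst volume
= 3729 L/h / 188 L
= 19.84 h^-1

19.84 h^-1


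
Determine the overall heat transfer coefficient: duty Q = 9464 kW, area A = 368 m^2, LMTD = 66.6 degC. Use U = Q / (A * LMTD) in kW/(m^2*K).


From Q = U*A*LMTD, U = Q / (A * LMTD)
U = 9464 / (368 * 66.6) = 9464 / 24508.8 = 0.3861

0.3861 kW/(m^2*K)


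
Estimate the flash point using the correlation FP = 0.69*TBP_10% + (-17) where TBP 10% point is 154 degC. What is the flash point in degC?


FP = 0.69 * 154 + (-17) = 89.26

89.26 degC


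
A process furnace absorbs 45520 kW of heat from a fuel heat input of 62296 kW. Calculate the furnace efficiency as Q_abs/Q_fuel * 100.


Furnace efficiency = Q_absorbed / Q_fuel * 100
= 45520 / 62296 * 100 = 73.07

73.07 %


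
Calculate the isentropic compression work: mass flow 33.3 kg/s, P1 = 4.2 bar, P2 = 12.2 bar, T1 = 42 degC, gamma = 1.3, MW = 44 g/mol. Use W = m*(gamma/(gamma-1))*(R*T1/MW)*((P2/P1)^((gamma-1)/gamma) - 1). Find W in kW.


Isentropic work: W = m*(gamma/(gamma-1))*(R*T1/MW)*((P2/P1)^((gamma-1)/gamma) - 1)
T1 = 42 + 273.15 = 315.15 K
Pressure ratio = 12.2 / 4.2 = 2.90476
Exponent = (1.3 - 1)/1.3 = 0.230769
(P2/P1)^exp - 1 = 2.90476^0.230769 - 1 = 0.279003
W = 33.3 * 1.3 / 0.3 * 8.314 * 315.15 / 44 * 0.279003 = 2397

2397 kW


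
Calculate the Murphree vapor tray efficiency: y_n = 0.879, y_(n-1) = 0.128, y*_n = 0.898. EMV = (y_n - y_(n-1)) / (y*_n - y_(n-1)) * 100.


Murphree vapor efficiency: EMV = (y_n - y_(n-1)) / (y*_n - y_(n-1)) * 100
EMV = (0.879 - 0.128) / (0.898 - 0.128) * 100 = 0.751 / 0.77 * 100 = 97.53

97.53 %


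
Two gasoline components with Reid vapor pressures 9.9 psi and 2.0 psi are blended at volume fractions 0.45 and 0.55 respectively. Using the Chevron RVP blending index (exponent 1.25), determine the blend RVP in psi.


Chevron index: RVP_blend = (sum xi*RVPi^1.25)^(1/1.25)
RVP^1.25 terms: 0.45 * 9.9^1.25 + 0.55 * 2.0^1.25 = 9.21048
RVP_blend = 9.21048^(1/1.25) = 5.908

5.908 psi


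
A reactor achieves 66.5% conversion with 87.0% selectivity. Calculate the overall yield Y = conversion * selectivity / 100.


Overall yield = conversion (%) * selectivity (%) / 100
Conversion = 66.5%, Selectivity = 87.0%
Y = 66.5 * 87.0 / 100
= 57.855 %

57.855 %


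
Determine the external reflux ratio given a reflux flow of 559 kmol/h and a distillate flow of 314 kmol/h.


Reflux ratio definition: R = L / D (liquid returned / distillate withdrawn)
L = 559 kmol/h, D = 314 kmol/h
R = 559 / 314 = 1.780

1.780


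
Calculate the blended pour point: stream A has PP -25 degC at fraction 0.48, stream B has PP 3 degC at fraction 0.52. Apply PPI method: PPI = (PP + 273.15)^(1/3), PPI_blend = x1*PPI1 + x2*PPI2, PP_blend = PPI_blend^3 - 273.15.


PPI_1 = (-25 + 273.15)^(1/3) = 6.284028
PPI_2 = (3 + 273.15)^(1/3) = 6.512009
PPI_blend = 0.48 * 6.284028 + 0.52 * 6.512009 = 6.402578
PP_blend = 6.402578^3 - 273.15 = 262.4609 - 273.15 = -10.69

-10.69 degC


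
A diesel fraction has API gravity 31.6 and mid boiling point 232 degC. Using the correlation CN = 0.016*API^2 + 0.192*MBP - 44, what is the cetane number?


CN = 0.016 * 31.6^2 + 0.192 * 232 - 44
CN = 15.97696 + 44.544 - 44 = 16.52096

16.52096


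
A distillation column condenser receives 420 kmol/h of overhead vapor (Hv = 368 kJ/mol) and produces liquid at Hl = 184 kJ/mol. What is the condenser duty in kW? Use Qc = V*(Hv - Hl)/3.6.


Qc = 420 * (368 - 184) / 3.6 = 420 * 184 / 3.6 = 21470

21470 kW


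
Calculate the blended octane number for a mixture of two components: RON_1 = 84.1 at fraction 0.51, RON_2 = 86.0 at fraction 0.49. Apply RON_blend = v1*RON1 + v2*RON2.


Linear blending: RON_blend = sum(vi * RONi)
Contribution 1: 0.51 * 84.1 = 42.891
Contribution 2: 0.49 * 86.0 = 42.14
RON_blend = 42.891 + 42.14 = 85.031

85.031


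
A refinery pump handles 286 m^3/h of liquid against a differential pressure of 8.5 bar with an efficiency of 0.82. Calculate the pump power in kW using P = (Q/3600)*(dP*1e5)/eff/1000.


Q = 286 / 3600 = 0.0794444 m^3/s
P = 0.0794444 * (8.5 * 1e5) / 0.82 / 1000 = 82.35

82.35 kW


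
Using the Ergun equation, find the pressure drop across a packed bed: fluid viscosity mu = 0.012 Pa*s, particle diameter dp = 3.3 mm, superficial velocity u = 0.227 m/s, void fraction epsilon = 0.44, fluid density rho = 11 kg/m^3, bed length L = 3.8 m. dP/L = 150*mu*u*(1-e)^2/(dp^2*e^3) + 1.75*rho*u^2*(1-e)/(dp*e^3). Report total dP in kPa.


dp = 3.3 mm = 0.0033 m
Viscous term = 150*0.012*0.227*(1-0.44)^2 / (0.0033^2*0.44^3) = 138130
Inertial term = 1.75*11*0.227^2*(1-0.44) / (0.0033*0.44^3) = 1976.05
dP/L = 138130 + 1976.05 = 140106 Pa/m
dP = 140106 * 3.8 / 1000 = 532.4 kPa

532.4 kPa


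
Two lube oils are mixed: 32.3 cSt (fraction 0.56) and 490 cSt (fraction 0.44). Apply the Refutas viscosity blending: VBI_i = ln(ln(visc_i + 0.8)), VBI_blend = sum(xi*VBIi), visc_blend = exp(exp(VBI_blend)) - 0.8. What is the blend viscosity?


Refutas method: VBN_i = 14.534*ln(ln(visc_i + 0.8)) + 10.975, blended linearly by mass fraction; since VBN is linear in VBI_i = ln(ln(visc_i + 0.8)) and the fractions sum to 1, blend VBI directly: visc = exp(exp(VBI_blend)) - 0.8
VBI_1 = ln(ln(32.3 + 0.8)) = 1.25263
VBI_2 = ln(ln(490 + 0.8)) = 1.82391
VBI_blend = 0.56 * 1.25263 + 0.44 * 1.82391 = 1.50399
visc_blend = exp(exp(1.50399)) - 0.8 = 89.18

89.18 cSt


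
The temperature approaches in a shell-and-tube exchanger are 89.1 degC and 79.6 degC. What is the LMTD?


LMTD = (dT1 - dT2) / ln(dT1/dT2)
= (89.1 - 79.6) / ln(89.1 / 79.6) = 9.5 / 0.112745 = 84.26

84.26 degC


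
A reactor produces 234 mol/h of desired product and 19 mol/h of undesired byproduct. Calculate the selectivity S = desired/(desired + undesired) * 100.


Selectivity = desired / (desired + undesired) * 100
Total products = 234 + 19 = 253 mol/h
S = 234 / 253 * 100
= 0.9249 * 100
= 92.49 %

92.49 %


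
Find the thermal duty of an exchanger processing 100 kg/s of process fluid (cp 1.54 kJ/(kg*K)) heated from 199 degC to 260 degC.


Q = m_dot * cp * delta_T
delta_T = 260 - 199 = 61 K
Q = 100 * 1.54 * 61
= 154 * 61
= 9394 kW

9394 kW


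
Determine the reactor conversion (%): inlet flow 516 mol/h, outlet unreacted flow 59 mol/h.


X = (F_in - F_out) / F_in * 100
Moles reacted = 516 - 59 = 457
X = 457 / 516 * 100
= 0.8857 * 100
= 88.57 %

88.57 %


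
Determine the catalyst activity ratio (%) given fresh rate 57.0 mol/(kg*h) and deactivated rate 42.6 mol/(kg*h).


Activity (%) = (rate_used / rate_fresh) * 100
rate_used = 42.6, rate_fresh = 57.0
= (42.6 / 57.0) * 100
= 0.7474 * 100 = 74.74

74.74 %


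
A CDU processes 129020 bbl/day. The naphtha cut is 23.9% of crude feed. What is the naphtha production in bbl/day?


Crude throughput = 129020 bbl/day
Fraction yield = 23.9%
yield = throughput * fraction / 100
yield = 129020 * 23.9 / 100 = 30835.78

30835.78 bbl/day


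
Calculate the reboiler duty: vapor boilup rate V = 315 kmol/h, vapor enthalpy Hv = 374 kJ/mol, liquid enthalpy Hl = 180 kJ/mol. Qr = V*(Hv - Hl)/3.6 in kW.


Qr = 315 * (374 - 180) / 3.6 = 315 * 194 / 3.6 = 16980

16980 kW


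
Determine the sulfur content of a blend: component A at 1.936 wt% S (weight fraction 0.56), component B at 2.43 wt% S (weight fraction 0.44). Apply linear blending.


Linear sulfur blending: S_blend = x1*S1 + x2*S2
Contribution 1: 0.56 * 1.936 = 1.08416 wt%
Contribution 2: 0.44 * 2.43 = 1.0692 wt%
S_blend = 1.08416 + 1.0692 = 2.15336

2.15336 wt%


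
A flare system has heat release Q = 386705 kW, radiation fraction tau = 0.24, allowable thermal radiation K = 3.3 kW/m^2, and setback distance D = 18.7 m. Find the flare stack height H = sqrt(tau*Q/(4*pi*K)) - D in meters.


tau*Q/(4*pi*K) = 0.24 * 386705 / (4 * pi * 3.3) = 2238.04
sqrt(2238.04) = 47.3079
H = 47.3079 - 18.7 = 28.61

28.61 m


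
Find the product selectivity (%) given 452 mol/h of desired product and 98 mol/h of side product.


Selectivity = desired / (desired + undesired) * 100
Total products = 452 + 98 = 550 mol/h
S = 452 / 550 * 100
= 0.8218 * 100
= 82.18 %

82.18 %


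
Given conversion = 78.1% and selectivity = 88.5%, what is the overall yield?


Overall yield = conversion (%) * selectivity (%) / 100
Conversion = 78.1%, Selectivity = 88.5%
Y = 78.1 * 88.5 / 100
= 69.1185 %

69.1185 %


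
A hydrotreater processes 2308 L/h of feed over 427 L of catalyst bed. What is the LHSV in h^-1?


LHSV = volumetric feed rate / catalyst volume
= 2308 L/h / 427 L
= 5.405 h^-1

5.405 h^-1


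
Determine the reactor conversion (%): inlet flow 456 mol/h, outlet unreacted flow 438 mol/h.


X = (F_in - F_out) / F_in * 100
Moles reacted = 456 - 438 = 18
X = 18 / 456 * 100
= 0.03947 * 100
= 3.947 %

3.947 %


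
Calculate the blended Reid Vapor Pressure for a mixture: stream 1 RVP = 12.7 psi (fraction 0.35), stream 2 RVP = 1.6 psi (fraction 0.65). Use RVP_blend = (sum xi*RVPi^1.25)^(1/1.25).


Chevron index: RVP_blend = (sum xi*RVPi^1.25)^(1/1.25)
RVP^1.25 terms: 0.35 * 12.7^1.25 + 0.65 * 1.6^1.25 = 9.56084
RVP_blend = 9.56084^(1/1.25) = 6.087

6.087 psi


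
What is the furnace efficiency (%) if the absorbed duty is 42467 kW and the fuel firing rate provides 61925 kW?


Furnace efficiency = Q_absorbed / Q_fuel * 100
= 42467 / 61925 * 100 = 68.58

68.58 %


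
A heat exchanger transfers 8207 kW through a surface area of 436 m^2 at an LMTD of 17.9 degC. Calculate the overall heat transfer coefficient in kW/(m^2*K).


From Q = U*A*LMTD, U = Q / (A * LMTD)
U = 8207 / (436 * 17.9) = 8207 / 7804.4 = 1.052

1.052 kW/(m^2*K)


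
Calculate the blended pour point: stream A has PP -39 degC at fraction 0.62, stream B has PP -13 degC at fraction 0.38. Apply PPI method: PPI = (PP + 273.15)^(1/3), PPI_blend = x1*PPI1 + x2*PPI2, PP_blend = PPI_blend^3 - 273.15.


PPI_1 = (-39 + 273.15)^(1/3) = 6.163557
PPI_2 = (-13 + 273.15)^(1/3) = 6.383731
PPI_blend = 0.62 * 6.163557 + 0.38 * 6.383731 = 6.247223
PP_blend = 6.247223^3 - 273.15 = 243.8153 - 273.15 = -29.33

-29.33 degC


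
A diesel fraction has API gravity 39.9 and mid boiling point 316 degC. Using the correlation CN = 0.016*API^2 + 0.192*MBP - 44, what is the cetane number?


CN = 0.016 * 39.9^2 + 0.192 * 316 - 44
CN = 25.47216 + 60.672 - 44 = 42.14416

42.14416


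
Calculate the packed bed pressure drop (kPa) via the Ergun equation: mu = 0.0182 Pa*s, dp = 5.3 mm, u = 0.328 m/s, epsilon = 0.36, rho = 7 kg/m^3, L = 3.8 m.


dp = 5.3 mm = 0.0053 m
Viscous term = 150*0.0182*0.328*(1-0.36)^2 / (0.0053^2*0.36^3) = 279858
Inertial term = 1.75*7*0.328^2*(1-0.36) / (0.0053*0.36^3) = 3410.99
dP/L = 279858 + 3410.99 = 283269 Pa/m
dP = 283269 * 3.8 / 1000 = 1076 kPa

1076 kPa


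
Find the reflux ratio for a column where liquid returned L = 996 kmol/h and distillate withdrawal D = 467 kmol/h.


Reflux ratio definition: R = L / D (liquid returned / distillate withdrawn)
L = 996 kmol/h, D = 467 kmol/h
R = 996 / 467 = 2.133

2.133


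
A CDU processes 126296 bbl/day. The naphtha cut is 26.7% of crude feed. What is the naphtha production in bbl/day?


Crude throughput = 126296 bbl/day
Fraction yield = 26.7%
yield = throughput * fraction / 100
yield = 126296 * 26.7 / 100 = 33721.032

33721.032 bbl/day


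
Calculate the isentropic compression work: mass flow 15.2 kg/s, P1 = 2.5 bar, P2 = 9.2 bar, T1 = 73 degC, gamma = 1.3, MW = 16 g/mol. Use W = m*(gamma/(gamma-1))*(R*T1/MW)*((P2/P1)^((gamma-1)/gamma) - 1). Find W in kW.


Isentropic work: W = m*(gamma/(gamma-1))*(R*T1/MW)*((P2/P1)^((gamma-1)/gamma) - 1)
T1 = 73 + 273.15 = 346.15 K
Pressure ratio = 9.2 / 2.5 = 3.68
Exponent = (1.3 - 1)/1.3 = 0.230769
(P2/P1)^exp - 1 = 3.68^0.230769 - 1 = 0.350766
W = 15.2 * 1.3 / 0.3 * 8.314 * 346.15 / 16 * 0.350766 = 4156

4156 kW


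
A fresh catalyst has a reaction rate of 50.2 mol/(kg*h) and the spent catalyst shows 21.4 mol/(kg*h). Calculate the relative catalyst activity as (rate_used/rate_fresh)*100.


Activity (%) = (rate_used / rate_fresh) * 100
rate_used = 21.4, rate_fresh = 50.2
= (21.4 / 50.2) * 100
= 0.4263 * 100 = 42.63

42.63 %


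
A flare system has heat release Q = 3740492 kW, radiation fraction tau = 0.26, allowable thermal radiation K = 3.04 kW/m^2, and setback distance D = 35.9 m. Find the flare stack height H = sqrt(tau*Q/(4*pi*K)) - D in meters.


tau*Q/(4*pi*K) = 0.26 * 3740492 / (4 * pi * 3.04) = 25457.7
sqrt(25457.7) = 159.555
H = 159.555 - 35.9 = 123.7

123.7 m


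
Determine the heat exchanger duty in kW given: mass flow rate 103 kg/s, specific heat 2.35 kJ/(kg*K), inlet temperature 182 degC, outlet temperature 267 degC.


Q = m_dot * cp * delta_T
delta_T = 267 - 182 = 85 K
Q = 103 * 2.35 * 85
= 242.05 * 85
= 20574.25 kW

20574.25 kW


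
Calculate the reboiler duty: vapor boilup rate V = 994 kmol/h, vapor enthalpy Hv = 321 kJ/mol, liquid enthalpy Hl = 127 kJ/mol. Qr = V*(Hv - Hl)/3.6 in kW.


Qr = 994 * (321 - 127) / 3.6 = 994 * 194 / 3.6 = 53570

53570 kW


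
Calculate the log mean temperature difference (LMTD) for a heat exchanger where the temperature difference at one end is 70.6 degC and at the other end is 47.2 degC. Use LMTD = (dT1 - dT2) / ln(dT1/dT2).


LMTD = (dT1 - dT2) / ln(dT1/dT2)
= (70.6 - 47.2) / ln(70.6 / 47.2) = 23.4 / 0.402636 = 58.12

58.12 degC


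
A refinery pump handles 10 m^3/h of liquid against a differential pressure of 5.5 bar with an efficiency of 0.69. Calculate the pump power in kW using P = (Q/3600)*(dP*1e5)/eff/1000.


Q = 10 / 3600 = 0.00277778 m^3/s
P = 0.00277778 * (5.5 * 1e5) / 0.69 / 1000 = 2.214

2.214 kW


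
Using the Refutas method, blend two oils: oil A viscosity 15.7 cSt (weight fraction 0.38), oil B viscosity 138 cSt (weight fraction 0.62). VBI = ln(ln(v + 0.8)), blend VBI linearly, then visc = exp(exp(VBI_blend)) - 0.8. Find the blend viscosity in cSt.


Refutas method: VBN_i = 14.534*ln(ln(visc_i + 0.8)) + 10.975, blended linearly by mass fraction; since VBN is linear in VBI_i = ln(ln(visc_i + 0.8)) and the fractions sum to 1, blend VBI directly: visc = exp(exp(VBI_blend)) - 0.8
VBI_1 = ln(ln(15.7 + 0.8)) = 1.03082
VBI_2 = ln(ln(138 + 0.8)) = 1.59595
VBI_blend = 0.38 * 1.03082 + 0.62 * 1.59595 = 1.3812
visc_blend = exp(exp(1.3812)) - 0.8 = 52.70

52.70 cSt


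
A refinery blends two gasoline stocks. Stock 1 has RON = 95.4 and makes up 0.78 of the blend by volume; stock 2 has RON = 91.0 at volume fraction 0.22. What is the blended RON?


Linear blending: RON_blend = sum(vi * RONi)
Contribution 1: 0.78 * 95.4 = 74.412
Contribution 2: 0.22 * 91.0 = 20.02
RON_blend = 74.412 + 20.02 = 94.432

94.432


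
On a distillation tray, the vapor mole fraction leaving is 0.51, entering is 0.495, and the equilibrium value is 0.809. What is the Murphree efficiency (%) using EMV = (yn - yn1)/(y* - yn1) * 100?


Murphree vapor efficiency: EMV = (y_n - y_(n-1)) / (y*_n - y_(n-1)) * 100
EMV = (0.51 - 0.495) / (0.809 - 0.495) * 100 = 0.015 / 0.314 * 100 = 4.777

4.777 %


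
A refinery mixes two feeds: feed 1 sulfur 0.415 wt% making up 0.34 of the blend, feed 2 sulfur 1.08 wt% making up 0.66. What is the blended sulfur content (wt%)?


Linear sulfur blending: S_blend = x1*S1 + x2*S2
Contribution 1: 0.34 * 0.415 = 0.1411 wt%
Contribution 2: 0.66 * 1.08 = 0.7128 wt%
S_blend = 0.1411 + 0.7128 = 0.8539

0.8539 wt%


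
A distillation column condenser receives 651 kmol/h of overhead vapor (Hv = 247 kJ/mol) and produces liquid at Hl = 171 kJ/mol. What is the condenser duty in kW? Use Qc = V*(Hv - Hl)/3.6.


Qc = 651 * (247 - 171) / 3.6 = 651 * 76 / 3.6 = 13740

13740 kW


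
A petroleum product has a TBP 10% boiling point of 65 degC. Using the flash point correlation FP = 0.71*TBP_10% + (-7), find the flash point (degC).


FP = 0.71 * 65 + (-7) = 39.15

39.15 degC


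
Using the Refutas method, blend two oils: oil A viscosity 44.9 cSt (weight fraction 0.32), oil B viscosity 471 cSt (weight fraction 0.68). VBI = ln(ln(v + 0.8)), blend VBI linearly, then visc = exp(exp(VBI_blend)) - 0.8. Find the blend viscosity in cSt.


Refutas method: VBN_i = 14.534*ln(ln(visc_i + 0.8)) + 10.975, blended linearly by mass fraction; since VBN is linear in VBI_i = ln(ln(visc_i + 0.8)) and the fractions sum to 1, blend VBI directly: visc = exp(exp(VBI_blend)) - 0.8
VBI_1 = ln(ln(44.9 + 0.8)) = 1.3408
VBI_2 = ln(ln(471 + 0.8)) = 1.81752
VBI_blend = 0.32 * 1.3408 + 0.68 * 1.81752 = 1.66497
visc_blend = exp(exp(1.66497)) - 0.8 = 196.7

196.7 cSt


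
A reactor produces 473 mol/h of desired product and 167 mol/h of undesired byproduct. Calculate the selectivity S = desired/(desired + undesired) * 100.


Selectivity = desired / (desired + undesired) * 100
Total products = 473 + 167 = 640 mol/h
S = 473 / 640 * 100
= 0.7391 * 100
= 73.91 %

73.91 %


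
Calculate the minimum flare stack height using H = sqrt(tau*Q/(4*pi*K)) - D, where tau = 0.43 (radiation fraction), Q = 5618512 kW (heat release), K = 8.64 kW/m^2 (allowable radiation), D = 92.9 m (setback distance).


tau*Q/(4*pi*K) = 0.43 * 5618512 / (4 * pi * 8.64) = 22251.9
sqrt(22251.9) = 149.171
H = 149.171 - 92.9 = 56.27

56.27 m


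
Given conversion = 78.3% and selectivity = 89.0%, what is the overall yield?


Overall yield = conversion (%) * selectivity (%) / 100
Conversion = 78.3%, Selectivity = 89.0%
Y = 78.3 * 89.0 / 100
= 69.687 %

69.687 %


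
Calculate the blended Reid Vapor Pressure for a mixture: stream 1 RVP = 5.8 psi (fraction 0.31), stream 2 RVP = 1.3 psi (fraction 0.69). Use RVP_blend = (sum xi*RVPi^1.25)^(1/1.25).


Chevron index: RVP_blend = (sum xi*RVPi^1.25)^(1/1.25)
RVP^1.25 terms: 0.31 * 5.8^1.25 + 0.69 * 1.3^1.25 = 3.74808
RVP_blend = 3.74808^(1/1.25) = 2.878

2.878 psi


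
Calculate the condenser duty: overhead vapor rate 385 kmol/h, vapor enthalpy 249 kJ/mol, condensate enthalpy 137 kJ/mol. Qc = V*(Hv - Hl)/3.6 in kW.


Qc = 385 * (249 - 137) / 3.6 = 385 * 112 / 3.6 = 11980

11980 kW


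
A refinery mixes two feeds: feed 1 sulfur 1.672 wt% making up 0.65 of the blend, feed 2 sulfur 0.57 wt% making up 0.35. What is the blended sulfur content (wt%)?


Linear sulfur blending: S_blend = x1*S1 + x2*S2
Contribution 1: 0.65 * 1.672 = 1.0868 wt%
Contribution 2: 0.35 * 0.57 = 0.1995 wt%
S_blend = 1.0868 + 0.1995 = 1.2863

1.2863 wt%


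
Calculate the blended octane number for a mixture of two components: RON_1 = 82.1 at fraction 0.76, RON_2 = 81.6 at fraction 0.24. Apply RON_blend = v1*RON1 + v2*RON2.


Linear blending: RON_blend = sum(vi * RONi)
Contribution 1: 0.76 * 82.1 = 62.396
Contribution 2: 0.24 * 81.6 = 19.584
RON_blend = 62.396 + 19.584 = 81.98

81.98


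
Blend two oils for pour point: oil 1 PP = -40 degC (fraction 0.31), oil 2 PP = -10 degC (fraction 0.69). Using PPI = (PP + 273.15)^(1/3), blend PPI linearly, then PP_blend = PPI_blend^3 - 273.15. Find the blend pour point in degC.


PPI_1 = (-40 + 273.15)^(1/3) = 6.15477
PPI_2 = (-10 + 273.15)^(1/3) = 6.408176
PPI_blend = 0.31 * 6.15477 + 0.69 * 6.408176 = 6.32962
PP_blend = 6.32962^3 - 273.15 = 253.5905 - 273.15 = -19.56

-19.56 degC


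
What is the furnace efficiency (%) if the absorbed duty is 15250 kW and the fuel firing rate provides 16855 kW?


Furnace efficiency = Q_absorbed / Q_fuel * 100
= 15250 / 16855 * 100 = 90.48

90.48 %


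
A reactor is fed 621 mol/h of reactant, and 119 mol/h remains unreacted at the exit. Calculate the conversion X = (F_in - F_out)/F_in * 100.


X = (F_in - F_out) / F_in * 100
Moles reacted = 621 - 119 = 502
X = 502 / 621 * 100
= 0.8084 * 100
= 80.84 %

80.84 %


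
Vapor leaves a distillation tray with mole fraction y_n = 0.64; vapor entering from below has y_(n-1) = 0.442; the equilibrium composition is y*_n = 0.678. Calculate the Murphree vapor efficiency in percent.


Murphree vapor efficiency: EMV = (y_n - y_(n-1)) / (y*_n - y_(n-1)) * 100
EMV = (0.64 - 0.442) / (0.678 - 0.442) * 100 = 0.198 / 0.236 * 100 = 83.90

83.90 %


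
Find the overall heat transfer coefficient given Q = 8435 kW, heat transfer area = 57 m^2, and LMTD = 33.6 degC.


From Q = U*A*LMTD, U = Q / (A * LMTD)
U = 8435 / (57 * 33.6) = 8435 / 1915.2 = 4.404

4.404 kW/(m^2*K)


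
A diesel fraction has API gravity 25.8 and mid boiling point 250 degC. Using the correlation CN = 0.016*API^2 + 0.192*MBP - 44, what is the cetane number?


CN = 0.016 * 25.8^2 + 0.192 * 250 - 44
CN = 10.65024 + 48 - 44 = 14.65024

14.65024


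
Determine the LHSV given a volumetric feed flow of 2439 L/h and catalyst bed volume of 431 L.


LHSV = volumetric feed rate / catalyst volume
= 2439 L/h / 431 L
= 5.659 h^-1

5.659 h^-1


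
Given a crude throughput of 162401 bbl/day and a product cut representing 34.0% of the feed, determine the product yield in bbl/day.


Crude throughput = 162401 bbl/day
Fraction yield = 34.0%
yield = throughput * fraction / 100
yield = 162401 * 34.0 / 100 = 55216.34

55216.34 bbl/day


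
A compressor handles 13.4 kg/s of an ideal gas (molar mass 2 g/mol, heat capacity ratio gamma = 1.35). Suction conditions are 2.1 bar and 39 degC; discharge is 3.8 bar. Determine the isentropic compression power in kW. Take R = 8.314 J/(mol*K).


Isentropic work: W = m*(gamma/(gamma-1))*(R*T1/MW)*((P2/P1)^((gamma-1)/gamma) - 1)
T1 = 39 + 273.15 = 312.15 K
Pressure ratio = 3.8 / 2.1 = 1.80952
Exponent = (1.35 - 1)/1.35 = 0.259259
(P2/P1)^exp - 1 = 1.80952^0.259259 - 1 = 0.166207
W = 13.4 * 1.35 / 0.35 * 8.314 * 312.15 / 2 * 0.166207 = 11150

11150 kW


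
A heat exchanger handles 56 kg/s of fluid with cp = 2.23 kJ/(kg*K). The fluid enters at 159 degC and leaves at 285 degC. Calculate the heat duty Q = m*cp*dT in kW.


Q = m_dot * cp * delta_T
delta_T = 285 - 159 = 126 K
Q = 56 * 2.23 * 126
= 124.88 * 126
= 15734.88 kW

15734.88 kW


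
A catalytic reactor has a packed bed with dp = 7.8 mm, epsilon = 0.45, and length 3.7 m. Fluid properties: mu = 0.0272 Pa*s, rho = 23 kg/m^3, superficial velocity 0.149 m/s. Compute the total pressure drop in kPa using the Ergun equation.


dp = 7.8 mm = 0.0078 m
Viscous term = 150*0.0272*0.149*(1-0.45)^2 / (0.0078^2*0.45^3) = 33170
Inertial term = 1.75*23*0.149^2*(1-0.45) / (0.0078*0.45^3) = 691.463
dP/L = 33170 + 691.463 = 33861.5 Pa/m
dP = 33861.5 * 3.7 / 1000 = 125.3 kPa

125.3 kPa


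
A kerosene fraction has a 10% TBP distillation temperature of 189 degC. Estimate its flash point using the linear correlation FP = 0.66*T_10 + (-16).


FP = 0.66 * 189 + (-16) = 108.74

108.74 degC


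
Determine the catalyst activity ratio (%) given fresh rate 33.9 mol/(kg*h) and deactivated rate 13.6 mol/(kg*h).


Activity (%) = (rate_used / rate_fresh) * 100
rate_used = 13.6, rate_fresh = 33.9
= (13.6 / 33.9) * 100
= 0.4012 * 100 = 40.12

40.12 %


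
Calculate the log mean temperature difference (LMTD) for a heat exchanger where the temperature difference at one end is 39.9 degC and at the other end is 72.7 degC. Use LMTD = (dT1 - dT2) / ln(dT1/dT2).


LMTD = (dT1 - dT2) / ln(dT1/dT2)
= (39.9 - 72.7) / ln(39.9 / 72.7) = -32.8 / -0.599965 = 54.67

54.67 degC


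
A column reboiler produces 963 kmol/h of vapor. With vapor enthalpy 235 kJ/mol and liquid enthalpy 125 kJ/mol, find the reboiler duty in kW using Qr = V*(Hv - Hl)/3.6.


Qr = 963 * (235 - 125) / 3.6 = 963 * 110 / 3.6 = 29420

29420 kW


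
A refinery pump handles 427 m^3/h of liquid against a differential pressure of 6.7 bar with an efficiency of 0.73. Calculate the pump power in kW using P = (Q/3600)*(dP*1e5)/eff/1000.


Q = 427 / 3600 = 0.118611 m^3/s
P = 0.118611 * (6.7 * 1e5) / 0.73 / 1000 = 108.9

108.9 kW


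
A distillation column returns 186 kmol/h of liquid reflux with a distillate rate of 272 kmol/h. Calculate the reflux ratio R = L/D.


Reflux ratio definition: R = L / D (liquid returned / distillate withdrawn)
L = 186 kmol/h, D = 272 kmol/h
R = 186 / 272 = 0.6838

0.6838


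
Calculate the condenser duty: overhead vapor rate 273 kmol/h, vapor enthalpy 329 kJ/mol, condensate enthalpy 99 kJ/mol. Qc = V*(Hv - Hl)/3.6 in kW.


Qc = 273 * (329 - 99) / 3.6 = 273 * 230 / 3.6 = 17440

17440 kW


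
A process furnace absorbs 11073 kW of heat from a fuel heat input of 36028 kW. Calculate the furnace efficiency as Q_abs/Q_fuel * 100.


Furnace efficiency = Q_absorbed / Q_fuel * 100
= 11073 / 36028 * 100 = 30.73

30.73 %


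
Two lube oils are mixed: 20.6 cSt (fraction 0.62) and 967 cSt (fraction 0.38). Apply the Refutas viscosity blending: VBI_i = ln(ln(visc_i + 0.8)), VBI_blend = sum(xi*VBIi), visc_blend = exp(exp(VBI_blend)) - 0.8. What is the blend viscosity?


Refutas method: VBN_i = 14.534*ln(ln(visc_i + 0.8)) + 10.975, blended linearly by mass fraction; since VBN is linear in VBI_i = ln(ln(visc_i + 0.8)) and the fractions sum to 1, blend VBI directly: visc = exp(exp(VBI_blend)) - 0.8
VBI_1 = ln(ln(20.6 + 0.8)) = 1.11952
VBI_2 = ln(ln(967 + 0.8)) = 1.9279
VBI_blend = 0.62 * 1.11952 + 0.38 * 1.9279 = 1.4267
visc_blend = exp(exp(1.4267)) - 0.8 = 63.59

63.59 cSt


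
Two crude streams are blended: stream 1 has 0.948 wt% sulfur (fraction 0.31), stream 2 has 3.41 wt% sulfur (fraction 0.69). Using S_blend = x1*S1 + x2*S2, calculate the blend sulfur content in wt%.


Linear sulfur blending: S_blend = x1*S1 + x2*S2
Contribution 1: 0.31 * 0.948 = 0.29388 wt%
Contribution 2: 0.69 * 3.41 = 2.3529 wt%
S_blend = 0.29388 + 2.3529 = 2.64678

2.64678 wt%


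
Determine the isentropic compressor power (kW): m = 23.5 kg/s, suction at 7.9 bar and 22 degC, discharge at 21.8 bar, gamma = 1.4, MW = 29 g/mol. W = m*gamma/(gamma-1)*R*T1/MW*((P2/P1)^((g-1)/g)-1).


Isentropic work: W = m*(gamma/(gamma-1))*(R*T1/MW)*((P2/P1)^((gamma-1)/gamma) - 1)
T1 = 22 + 273.15 = 295.15 K
Pressure ratio = 21.8 / 7.9 = 2.75949
Exponent = (1.4 - 1)/1.4 = 0.285714
(P2/P1)^exp - 1 = 2.75949^0.285714 - 1 = 0.336445
W = 23.5 * 1.4 / 0.4 * 8.314 * 295.15 / 29 * 0.336445 = 2342

2342 kW


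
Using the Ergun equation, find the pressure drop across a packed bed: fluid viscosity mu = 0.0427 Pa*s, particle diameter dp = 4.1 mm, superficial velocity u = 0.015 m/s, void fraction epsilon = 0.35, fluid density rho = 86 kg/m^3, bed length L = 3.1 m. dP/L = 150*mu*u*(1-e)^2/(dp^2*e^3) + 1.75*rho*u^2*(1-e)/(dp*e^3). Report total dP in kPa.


dp = 4.1 mm = 0.0041 m
Viscous term = 150*0.0427*0.015*(1-0.35)^2 / (0.0041^2*0.35^3) = 56320.3
Inertial term = 1.75*86*0.015^2*(1-0.35) / (0.0041*0.35^3) = 125.212
dP/L = 56320.3 + 125.212 = 56445.5 Pa/m
dP = 56445.5 * 3.1 / 1000 = 175.0 kPa

175.0 kPa


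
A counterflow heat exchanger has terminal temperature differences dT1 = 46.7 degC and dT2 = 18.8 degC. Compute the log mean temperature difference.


LMTD = (dT1 - dT2) / ln(dT1/dT2)
= (46.7 - 18.8) / ln(46.7 / 18.8) = 27.9 / 0.909887 = 30.66

30.66 degC


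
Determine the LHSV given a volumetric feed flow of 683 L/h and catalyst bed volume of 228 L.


LHSV = volumetric feed rate / catalyst volume
= 683 L/h / 228 L
= 2.996 h^-1

2.996 h^-1


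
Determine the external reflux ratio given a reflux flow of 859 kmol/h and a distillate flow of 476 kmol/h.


Reflux ratio definition: R = L / D (liquid returned / distillate withdrawn)
L = 859 kmol/h, D = 476 kmol/h
R = 859 / 476 = 1.805

1.805


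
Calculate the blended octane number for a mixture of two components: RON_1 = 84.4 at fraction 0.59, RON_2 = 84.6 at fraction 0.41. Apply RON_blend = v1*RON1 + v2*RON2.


Linear blending: RON_blend = sum(vi * RONi)
Contribution 1: 0.59 * 84.4 = 49.796
Contribution 2: 0.41 * 84.6 = 34.686
RON_blend = 49.796 + 34.686 = 84.482

84.482


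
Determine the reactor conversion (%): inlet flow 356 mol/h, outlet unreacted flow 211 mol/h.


X = (F_in - F_out) / F_in * 100
Moles reacted = 356 - 211 = 145
X = 145 / 356 * 100
= 0.4073 * 100
= 40.73 %

40.73 %


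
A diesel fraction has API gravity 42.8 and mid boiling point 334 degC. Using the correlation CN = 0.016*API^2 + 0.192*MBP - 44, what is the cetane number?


CN = 0.016 * 42.8^2 + 0.192 * 334 - 44
CN = 29.30944 + 64.128 - 44 = 49.43744

49.43744


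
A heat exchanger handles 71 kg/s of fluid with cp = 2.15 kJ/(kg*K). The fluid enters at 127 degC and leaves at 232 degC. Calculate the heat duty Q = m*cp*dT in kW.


Q = m_dot * cp * delta_T
delta_T = 232 - 127 = 105 K
Q = 71 * 2.15 * 105
= 152.65 * 105
= 16028.25 kW

16028.25 kW


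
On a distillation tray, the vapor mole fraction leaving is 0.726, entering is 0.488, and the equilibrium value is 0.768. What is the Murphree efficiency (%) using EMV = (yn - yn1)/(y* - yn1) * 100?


Murphree vapor efficiency: EMV = (y_n - y_(n-1)) / (y*_n - y_(n-1)) * 100
EMV = (0.726 - 0.488) / (0.768 - 0.488) * 100 = 0.238 / 0.28 * 100 = 85.00

85.00 %


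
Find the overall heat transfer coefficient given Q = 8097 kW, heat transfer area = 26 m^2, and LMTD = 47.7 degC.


From Q = U*A*LMTD, U = Q / (A * LMTD)
U = 8097 / (26 * 47.7) = 8097 / 1240.2 = 6.529

6.529 kW/(m^2*K)


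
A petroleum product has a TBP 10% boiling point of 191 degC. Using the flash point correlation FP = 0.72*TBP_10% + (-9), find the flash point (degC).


FP = 0.72 * 191 + (-9) = 128.52

128.52 degC


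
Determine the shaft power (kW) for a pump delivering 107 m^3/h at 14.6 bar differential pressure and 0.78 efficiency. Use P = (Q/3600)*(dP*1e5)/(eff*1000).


Q = 107 / 3600 = 0.0297222 m^3/s
P = 0.0297222 * (14.6 * 1e5) / 0.78 / 1000 = 55.63

55.63 kW


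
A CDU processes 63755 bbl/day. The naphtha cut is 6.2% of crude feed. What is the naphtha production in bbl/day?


Crude throughput = 63755 bbl/day
Fraction yield = 6.2%
yield = throughput * fraction / 100
yield = 63755 * 6.2 / 100 = 3952.81

3952.81 bbl/day


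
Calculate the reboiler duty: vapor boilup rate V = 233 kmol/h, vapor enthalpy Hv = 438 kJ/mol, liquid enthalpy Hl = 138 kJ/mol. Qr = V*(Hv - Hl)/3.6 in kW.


Qr = 233 * (438 - 138) / 3.6 = 233 * 300 / 3.6 = 19420

19420 kW


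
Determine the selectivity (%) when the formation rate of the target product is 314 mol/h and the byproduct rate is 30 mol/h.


Selectivity = desired / (desired + undesired) * 100
Total products = 314 + 30 = 344 mol/h
S = 314 / 344 * 100
= 0.9128 * 100
= 91.28 %

91.28 %


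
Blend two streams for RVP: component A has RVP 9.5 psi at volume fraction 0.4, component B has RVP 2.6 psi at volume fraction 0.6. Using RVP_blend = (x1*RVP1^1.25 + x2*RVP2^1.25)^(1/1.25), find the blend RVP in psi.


Chevron index: RVP_blend = (sum xi*RVPi^1.25)^(1/1.25)
RVP^1.25 terms: 0.4 * 9.5^1.25 + 0.6 * 2.6^1.25 = 8.65229
RVP_blend = 8.65229^(1/1.25) = 5.620

5.620 psi


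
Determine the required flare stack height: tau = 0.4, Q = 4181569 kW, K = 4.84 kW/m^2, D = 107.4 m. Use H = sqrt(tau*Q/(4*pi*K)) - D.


tau*Q/(4*pi*K) = 0.4 * 4181569 / (4 * pi * 4.84) = 27500.7
sqrt(27500.7) = 165.833
H = 165.833 - 107.4 = 58.43

58.43 m


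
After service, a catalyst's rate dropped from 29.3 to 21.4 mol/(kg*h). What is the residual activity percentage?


Activity (%) = (rate_used / rate_fresh) * 100
rate_used = 21.4, rate_fresh = 29.3
= (21.4 / 29.3) * 100
= 0.7304 * 100 = 73.04

73.04 %


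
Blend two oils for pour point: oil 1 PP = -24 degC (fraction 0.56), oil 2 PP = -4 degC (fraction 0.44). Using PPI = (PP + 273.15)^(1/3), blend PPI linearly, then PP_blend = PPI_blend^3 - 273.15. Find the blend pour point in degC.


PPI_1 = (-24 + 273.15)^(1/3) = 6.292458
PPI_2 = (-4 + 273.15)^(1/3) = 6.456514
PPI_blend = 0.56 * 6.292458 + 0.44 * 6.456514 = 6.364643
PP_blend = 6.364643^3 - 273.15 = 257.8233 - 273.15 = -15.33

-15.33 degC


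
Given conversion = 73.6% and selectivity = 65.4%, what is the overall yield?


Overall yield = conversion (%) * selectivity (%) / 100
Conversion = 73.6%, Selectivity = 65.4%
Y = 73.6 * 65.4 / 100
= 48.1344 %

48.1344 %


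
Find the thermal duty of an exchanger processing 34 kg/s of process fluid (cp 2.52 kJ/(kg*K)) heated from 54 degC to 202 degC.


Q = m_dot * cp * delta_T
delta_T = 202 - 54 = 148 K
Q = 34 * 2.52 * 148
= 85.68 * 148
= 12680.64 kW

12680.64 kW


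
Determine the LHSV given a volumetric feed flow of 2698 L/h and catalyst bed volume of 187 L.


LHSV = volumetric feed rate / catalyst volume
= 2698 L/h / 187 L
= 14.43 h^-1

14.43 h^-1


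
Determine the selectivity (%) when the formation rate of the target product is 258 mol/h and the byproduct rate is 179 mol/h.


Selectivity = desired / (desired + undesired) * 100
Total products = 258 + 179 = 437 mol/h
S = 258 / 437 * 100
= 0.5904 * 100
= 59.04 %

59.04 %


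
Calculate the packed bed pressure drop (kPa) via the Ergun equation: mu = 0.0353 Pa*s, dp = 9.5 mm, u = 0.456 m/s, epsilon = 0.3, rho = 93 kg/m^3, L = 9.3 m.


dp = 9.5 mm = 0.0095 m
Viscous term = 150*0.0353*0.456*(1-0.3)^2 / (0.0095^2*0.3^3) = 485530
Inertial term = 1.75*93*0.456^2*(1-0.3) / (0.0095*0.3^3) = 92355.2
dP/L = 485530 + 92355.2 = 577885 Pa/m
dP = 577885 * 9.3 / 1000 = 5374 kPa

5374 kPa


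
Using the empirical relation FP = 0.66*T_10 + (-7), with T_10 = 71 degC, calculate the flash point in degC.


FP = 0.66 * 71 + (-7) = 39.86

39.86 degC


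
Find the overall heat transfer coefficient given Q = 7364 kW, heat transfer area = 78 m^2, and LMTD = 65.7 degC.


From Q = U*A*LMTD, U = Q / (A * LMTD)
U = 7364 / (78 * 65.7) = 7364 / 5124.6 = 1.437

1.437 kW/(m^2*K)


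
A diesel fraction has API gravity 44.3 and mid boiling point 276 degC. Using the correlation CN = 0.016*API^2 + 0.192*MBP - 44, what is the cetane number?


CN = 0.016 * 44.3^2 + 0.192 * 276 - 44
CN = 31.39984 + 52.992 - 44 = 40.39184

40.39184


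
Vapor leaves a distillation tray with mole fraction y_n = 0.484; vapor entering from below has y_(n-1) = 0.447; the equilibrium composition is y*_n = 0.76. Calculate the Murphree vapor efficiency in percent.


Murphree vapor efficiency: EMV = (y_n - y_(n-1)) / (y*_n - y_(n-1)) * 100
EMV = (0.484 - 0.447) / (0.76 - 0.447) * 100 = 0.037 / 0.313 * 100 = 11.82

11.82 %


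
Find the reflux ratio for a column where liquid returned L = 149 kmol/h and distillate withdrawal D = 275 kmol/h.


Reflux ratio definition: R = L / D (liquid returned / distillate withdrawn)
L = 149 kmol/h, D = 275 kmol/h
R = 149 / 275 = 0.5418

0.5418


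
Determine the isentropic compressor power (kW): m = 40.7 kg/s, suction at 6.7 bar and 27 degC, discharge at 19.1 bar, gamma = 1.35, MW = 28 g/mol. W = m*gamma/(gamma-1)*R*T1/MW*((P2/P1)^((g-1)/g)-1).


Isentropic work: W = m*(gamma/(gamma-1))*(R*T1/MW)*((P2/P1)^((gamma-1)/gamma) - 1)
T1 = 27 + 273.15 = 300.15 K
Pressure ratio = 19.1 / 6.7 = 2.85075
Exponent = (1.35 - 1)/1.35 = 0.259259
(P2/P1)^exp - 1 = 2.85075^0.259259 - 1 = 0.312056
W = 40.7 * 1.35 / 0.35 * 8.314 * 300.15 / 28 * 0.312056 = 4366

4366 kW


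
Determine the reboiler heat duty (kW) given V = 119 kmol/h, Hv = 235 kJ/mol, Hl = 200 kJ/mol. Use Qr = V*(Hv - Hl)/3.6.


Qr = 119 * (235 - 200) / 3.6 = 119 * 35 / 3.6 = 1157

1157 kW


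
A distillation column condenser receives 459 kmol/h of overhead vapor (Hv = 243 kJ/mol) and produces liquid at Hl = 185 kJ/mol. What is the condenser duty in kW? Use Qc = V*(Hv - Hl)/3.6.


Qc = 459 * (243 - 185) / 3.6 = 459 * 58 / 3.6 = 7395

7395 kW


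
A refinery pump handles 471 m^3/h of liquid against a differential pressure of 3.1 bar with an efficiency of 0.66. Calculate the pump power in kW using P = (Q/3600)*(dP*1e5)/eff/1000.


Q = 471 / 3600 = 0.130833 m^3/s
P = 0.130833 * (3.1 * 1e5) / 0.66 / 1000 = 61.45

61.45 kW


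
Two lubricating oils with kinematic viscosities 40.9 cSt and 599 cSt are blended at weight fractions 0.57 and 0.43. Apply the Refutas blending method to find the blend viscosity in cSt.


Refutas method: VBN_i = 14.534*ln(ln(visc_i + 0.8)) + 10.975, blended linearly by mass fraction; since VBN is linear in VBI_i = ln(ln(visc_i + 0.8)) and the fractions sum to 1, blend VBI directly: visc = exp(exp(VBI_blend)) - 0.8
VBI_1 = ln(ln(40.9 + 0.8)) = 1.31654
VBI_2 = ln(ln(599 + 0.8)) = 1.85577
VBI_blend = 0.57 * 1.31654 + 0.43 * 1.85577 = 1.54841
visc_blend = exp(exp(1.54841)) - 0.8 = 109.6

109.6 cSt


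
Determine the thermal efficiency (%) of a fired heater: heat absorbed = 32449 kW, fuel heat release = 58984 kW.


Furnace efficiency = Q_absorbed / Q_fuel * 100
= 32449 / 58984 * 100 = 55.01

55.01 %


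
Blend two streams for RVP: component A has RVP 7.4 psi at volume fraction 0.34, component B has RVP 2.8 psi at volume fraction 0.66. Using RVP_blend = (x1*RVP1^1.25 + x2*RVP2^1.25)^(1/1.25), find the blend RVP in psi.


Chevron index: RVP_blend = (sum xi*RVPi^1.25)^(1/1.25)
RVP^1.25 terms: 0.34 * 7.4^1.25 + 0.66 * 2.8^1.25 = 6.54023
RVP_blend = 6.54023^(1/1.25) = 4.492

4.492 psi


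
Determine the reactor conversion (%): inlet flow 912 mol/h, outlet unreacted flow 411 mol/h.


X = (F_in - F_out) / F_in * 100
Moles reacted = 912 - 411 = 501
X = 501 / 912 * 100
= 0.5493 * 100
= 54.93 %

54.93 %


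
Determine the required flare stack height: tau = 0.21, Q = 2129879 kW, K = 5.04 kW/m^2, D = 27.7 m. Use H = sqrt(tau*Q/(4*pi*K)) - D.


tau*Q/(4*pi*K) = 0.21 * 2129879 / (4 * pi * 5.04) = 7062.1
sqrt(7062.1) = 84.0363
H = 84.0363 - 27.7 = 56.34

56.34 m
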